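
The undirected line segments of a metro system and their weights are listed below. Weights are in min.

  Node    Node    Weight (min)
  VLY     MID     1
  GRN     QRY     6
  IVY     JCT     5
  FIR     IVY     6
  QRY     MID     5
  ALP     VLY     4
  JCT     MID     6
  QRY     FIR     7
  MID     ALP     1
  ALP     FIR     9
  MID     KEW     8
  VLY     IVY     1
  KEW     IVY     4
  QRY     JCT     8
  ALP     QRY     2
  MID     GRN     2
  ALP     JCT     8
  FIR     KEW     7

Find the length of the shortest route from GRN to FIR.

10 min

Candidate routes:
GRN → MID → ALP → QRY → FIR: 2+1+2+7 = 12
GRN → MID → ALP → FIR: 2+1+9 = 12
GRN → MID → VLY → IVY → FIR: 2+1+1+6 = 10
The minimum is 10 min via GRN → MID → VLY → IVY → FIR.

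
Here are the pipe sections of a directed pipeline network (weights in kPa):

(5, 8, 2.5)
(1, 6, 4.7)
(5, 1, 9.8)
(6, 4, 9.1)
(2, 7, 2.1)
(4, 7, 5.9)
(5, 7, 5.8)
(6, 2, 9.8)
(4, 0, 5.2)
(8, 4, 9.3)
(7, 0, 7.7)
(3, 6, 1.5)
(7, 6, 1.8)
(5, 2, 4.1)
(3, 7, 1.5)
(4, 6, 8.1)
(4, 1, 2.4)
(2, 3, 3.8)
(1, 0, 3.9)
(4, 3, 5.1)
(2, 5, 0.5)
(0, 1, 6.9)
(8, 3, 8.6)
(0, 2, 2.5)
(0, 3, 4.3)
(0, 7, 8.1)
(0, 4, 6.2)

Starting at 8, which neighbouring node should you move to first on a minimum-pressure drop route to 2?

4

Candidate routes:
8 - 4 - 0 - 2: 9.3+5.2+2.5 = 17
8 - 4 - 1 - 0 - 2: 9.3+2.4+3.9+2.5 = 18.1
The minimum is 17 kPa via 8 - 4 - 0 - 2.
So from 8 the first move is to 4.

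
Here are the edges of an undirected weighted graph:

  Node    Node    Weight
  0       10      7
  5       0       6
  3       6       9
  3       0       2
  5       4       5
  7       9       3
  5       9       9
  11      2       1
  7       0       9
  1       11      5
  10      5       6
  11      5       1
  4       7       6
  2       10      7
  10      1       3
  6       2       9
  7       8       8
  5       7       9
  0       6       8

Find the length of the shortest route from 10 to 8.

23

Enumerating some paths:
10–1–11–5–7–8: 3+5+1+9+8 = 26
10–0–7–8: 7+9+8 = 24
10–5–7–8: 6+9+8 = 23
10–5–4–7–8: 6+5+6+8 = 25
The minimum is 23 via 10–5–7–8.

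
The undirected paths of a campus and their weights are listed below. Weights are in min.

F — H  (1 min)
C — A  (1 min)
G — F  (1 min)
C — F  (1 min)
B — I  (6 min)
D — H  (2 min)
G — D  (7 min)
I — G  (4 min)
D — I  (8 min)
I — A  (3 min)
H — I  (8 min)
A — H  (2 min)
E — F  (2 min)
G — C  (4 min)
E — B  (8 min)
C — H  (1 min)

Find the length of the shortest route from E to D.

5 min

Enumerating some paths:
E–F–G–D: 2+1+7 = 10
E–F–C–A–H–D: 2+1+1+2+2 = 8
E–F–C–H–D: 2+1+1+2 = 6
E–F–H–D: 2+1+2 = 5
Cheapest is E–F–H–D at 5 min.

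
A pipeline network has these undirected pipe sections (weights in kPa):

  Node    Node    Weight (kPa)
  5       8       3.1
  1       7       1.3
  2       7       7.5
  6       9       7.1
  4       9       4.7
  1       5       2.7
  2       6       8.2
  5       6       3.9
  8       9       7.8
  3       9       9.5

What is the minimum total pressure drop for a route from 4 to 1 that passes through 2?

28.8 kPa

Best 4 to 2: 4 → 9 → 6 → 2 costing 20
Best 2 to 1: 2 → 7 → 1 costing 8.8
Total via 2: 20 + 8.8 = 28.8 kPa.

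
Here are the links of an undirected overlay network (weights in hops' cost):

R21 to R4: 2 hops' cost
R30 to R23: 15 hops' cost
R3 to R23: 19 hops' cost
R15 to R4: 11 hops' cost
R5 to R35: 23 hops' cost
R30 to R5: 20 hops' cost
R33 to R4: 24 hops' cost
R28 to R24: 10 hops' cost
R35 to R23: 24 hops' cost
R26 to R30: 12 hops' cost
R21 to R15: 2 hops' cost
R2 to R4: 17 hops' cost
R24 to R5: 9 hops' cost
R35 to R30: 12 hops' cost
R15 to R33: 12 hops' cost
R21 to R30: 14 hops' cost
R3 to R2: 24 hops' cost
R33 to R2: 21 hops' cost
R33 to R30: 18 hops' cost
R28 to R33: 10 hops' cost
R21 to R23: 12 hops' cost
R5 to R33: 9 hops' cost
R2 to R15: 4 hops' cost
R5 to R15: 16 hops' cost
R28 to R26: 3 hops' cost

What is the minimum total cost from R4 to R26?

Running Dijkstra from R4:
R4: 0
R21: 2  (via R4)
R15: 4  (via R21)
R2: 8  (via R15)
R23: 14  (via R21)
R33: 16  (via R15)
R30: 16  (via R21)
R5: 20  (via R15)
R28: 26  (via R33)
R26: 28  (via R30)
Shortest route: R4–R21–R30–R26 = 28 hops' cost.

28 hops' cost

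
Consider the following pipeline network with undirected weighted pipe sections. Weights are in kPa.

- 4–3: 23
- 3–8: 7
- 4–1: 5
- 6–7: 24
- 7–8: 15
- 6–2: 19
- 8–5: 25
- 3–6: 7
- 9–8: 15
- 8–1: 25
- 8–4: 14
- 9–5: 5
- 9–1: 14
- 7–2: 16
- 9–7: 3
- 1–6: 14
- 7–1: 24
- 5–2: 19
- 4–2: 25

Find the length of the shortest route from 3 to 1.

Shortest distances from 3:
3: 0
6: 7  (via 3)
8: 7  (via 3)
1: 21  (via 6)
Shortest route: 3 → 6 → 1 = 21 kPa.

21 kPa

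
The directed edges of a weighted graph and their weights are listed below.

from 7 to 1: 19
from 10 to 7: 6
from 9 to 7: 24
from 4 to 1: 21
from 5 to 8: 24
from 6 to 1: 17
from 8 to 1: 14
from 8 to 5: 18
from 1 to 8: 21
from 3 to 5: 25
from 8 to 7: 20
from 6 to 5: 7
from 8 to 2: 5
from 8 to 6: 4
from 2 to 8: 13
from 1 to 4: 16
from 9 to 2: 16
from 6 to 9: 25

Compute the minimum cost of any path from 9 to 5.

Settle nodes by increasing distance from 9:
9: 0
2: 16  (via 9)
7: 24  (via 9)
8: 29  (via 2)
6: 33  (via 8)
5: 40  (via 6)
Shortest route: 9–2–8–6–5 = 40.

40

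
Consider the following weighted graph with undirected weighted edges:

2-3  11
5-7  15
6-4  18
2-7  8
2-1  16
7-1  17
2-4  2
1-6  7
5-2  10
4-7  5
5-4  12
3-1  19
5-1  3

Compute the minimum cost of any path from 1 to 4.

Enumerating some paths:
1 - 5 - 4: 3+12 = 15
1 - 2 - 4: 16+2 = 18
The minimum is 15 via 1 - 5 - 4.

15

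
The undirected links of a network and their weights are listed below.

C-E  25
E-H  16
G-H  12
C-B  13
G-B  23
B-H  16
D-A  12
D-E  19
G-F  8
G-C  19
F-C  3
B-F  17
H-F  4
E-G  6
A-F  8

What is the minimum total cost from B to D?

36

Compare a few routes:
B–G–E–D: 23+6+19 = 48
B–H–F–A–D: 16+4+8+12 = 40
B–F–A–D: 17+8+12 = 37
B–C–F–A–D: 13+3+8+12 = 36
Cheapest is B–C–F–A–D at 36.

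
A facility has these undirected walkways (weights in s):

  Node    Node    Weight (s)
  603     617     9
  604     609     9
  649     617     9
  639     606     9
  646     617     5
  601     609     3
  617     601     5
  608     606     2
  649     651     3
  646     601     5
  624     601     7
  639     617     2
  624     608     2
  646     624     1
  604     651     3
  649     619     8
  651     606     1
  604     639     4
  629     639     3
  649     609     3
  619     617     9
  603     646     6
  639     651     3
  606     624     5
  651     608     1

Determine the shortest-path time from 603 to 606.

11 s

Candidate routes:
603 → 617 → 639 → 651 → 606: 9+2+3+1 = 15
603 → 646 → 624 → 606: 6+1+5 = 12
603 → 646 → 624 → 608 → 606: 6+1+2+2 = 11
The minimum is 11 s via 603 → 646 → 624 → 608 → 606.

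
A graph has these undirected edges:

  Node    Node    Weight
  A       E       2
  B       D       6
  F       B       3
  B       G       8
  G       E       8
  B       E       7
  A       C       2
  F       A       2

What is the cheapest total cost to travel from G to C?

Compare a few routes:
G - B - E - A - C: 8+7+2+2 = 19
G - B - F - A - C: 8+3+2+2 = 15
G - E - A - C: 8+2+2 = 12
The minimum is 12 via G - E - A - C.

12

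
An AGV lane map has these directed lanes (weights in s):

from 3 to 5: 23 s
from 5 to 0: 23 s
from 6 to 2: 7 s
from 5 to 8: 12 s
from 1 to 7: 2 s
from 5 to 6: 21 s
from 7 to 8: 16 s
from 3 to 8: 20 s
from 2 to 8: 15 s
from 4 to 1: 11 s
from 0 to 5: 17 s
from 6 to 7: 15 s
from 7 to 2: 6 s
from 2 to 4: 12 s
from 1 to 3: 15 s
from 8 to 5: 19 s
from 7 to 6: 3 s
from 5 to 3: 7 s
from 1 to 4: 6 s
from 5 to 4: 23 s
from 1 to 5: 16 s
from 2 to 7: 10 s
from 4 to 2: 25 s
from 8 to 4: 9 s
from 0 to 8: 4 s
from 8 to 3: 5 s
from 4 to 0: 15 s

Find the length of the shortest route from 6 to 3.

Candidate routes:
6 → 2 → 8 → 3: 7+15+5 = 27
6 → 7 → 8 → 3: 15+16+5 = 36
6 → 2 → 7 → 8 → 3: 7+10+16+5 = 38
The minimum is 27 s via 6 → 2 → 8 → 3.

27 s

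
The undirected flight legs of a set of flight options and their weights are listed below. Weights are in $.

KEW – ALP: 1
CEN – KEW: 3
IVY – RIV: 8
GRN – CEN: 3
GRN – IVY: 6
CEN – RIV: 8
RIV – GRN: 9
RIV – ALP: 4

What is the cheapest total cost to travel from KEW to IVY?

$12

Compare a few routes:
KEW–CEN–GRN–IVY: 3+3+6 = 12
KEW–ALP–RIV–IVY: 1+4+8 = 13
KEW–CEN–RIV–IVY: 3+8+8 = 19
Cheapest is KEW–CEN–GRN–IVY at $12.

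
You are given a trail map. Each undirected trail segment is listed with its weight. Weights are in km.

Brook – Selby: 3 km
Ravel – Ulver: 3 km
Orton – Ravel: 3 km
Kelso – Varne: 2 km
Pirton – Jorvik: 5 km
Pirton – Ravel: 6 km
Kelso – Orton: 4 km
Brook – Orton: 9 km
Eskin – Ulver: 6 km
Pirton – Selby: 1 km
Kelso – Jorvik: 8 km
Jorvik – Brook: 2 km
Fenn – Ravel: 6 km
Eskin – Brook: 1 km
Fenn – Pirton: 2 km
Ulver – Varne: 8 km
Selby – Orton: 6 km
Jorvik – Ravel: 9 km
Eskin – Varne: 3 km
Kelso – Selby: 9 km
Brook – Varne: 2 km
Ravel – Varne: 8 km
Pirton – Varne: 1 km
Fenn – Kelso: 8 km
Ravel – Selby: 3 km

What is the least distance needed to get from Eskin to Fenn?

Running Dijkstra from Eskin:
Eskin: 0
Brook: 1  (via Eskin)
Varne: 3  (via Eskin)
Jorvik: 3  (via Brook)
Selby: 4  (via Brook)
Pirton: 4  (via Varne)
Kelso: 5  (via Varne)
Fenn: 6  (via Pirton)
Shortest route: Eskin → Varne → Pirton → Fenn = 6 km.

6 km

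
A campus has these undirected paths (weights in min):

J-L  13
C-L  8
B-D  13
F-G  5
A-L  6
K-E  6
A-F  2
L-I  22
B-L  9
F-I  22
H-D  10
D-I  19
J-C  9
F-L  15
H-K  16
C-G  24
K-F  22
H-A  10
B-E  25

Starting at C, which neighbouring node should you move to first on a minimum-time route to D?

Enumerating some paths:
C → L → A → H → D: 8+6+10+10 = 34
C → L → B → D: 8+9+13 = 30
C → J → L → B → D: 9+13+9+13 = 44
The minimum is 30 min via C → L → B → D.
So from C the first move is to L.

L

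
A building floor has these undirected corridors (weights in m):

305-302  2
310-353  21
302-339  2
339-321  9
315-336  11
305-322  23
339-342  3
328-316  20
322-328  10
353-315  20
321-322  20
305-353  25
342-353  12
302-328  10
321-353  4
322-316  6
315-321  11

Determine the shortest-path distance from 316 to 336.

48 m

Compare a few routes:
316 - 322 - 328 - 302 - 339 - 321 - 315 - 336: 6+10+10+2+9+11+11 = 59
316 - 322 - 321 - 315 - 336: 6+20+11+11 = 48
Cheapest is 316 - 322 - 321 - 315 - 336 at 48 m.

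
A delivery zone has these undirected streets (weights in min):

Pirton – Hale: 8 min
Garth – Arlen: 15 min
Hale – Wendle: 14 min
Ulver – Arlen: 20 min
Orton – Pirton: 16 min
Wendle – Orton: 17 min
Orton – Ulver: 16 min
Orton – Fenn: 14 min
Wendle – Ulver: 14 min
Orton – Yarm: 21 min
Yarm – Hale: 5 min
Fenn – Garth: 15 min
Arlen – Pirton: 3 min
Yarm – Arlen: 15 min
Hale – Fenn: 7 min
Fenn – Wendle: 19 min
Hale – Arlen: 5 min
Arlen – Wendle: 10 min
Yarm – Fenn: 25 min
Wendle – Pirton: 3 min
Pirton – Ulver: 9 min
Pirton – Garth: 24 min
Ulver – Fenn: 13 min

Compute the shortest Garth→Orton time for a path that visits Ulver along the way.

43 min

Best Garth to Ulver: Garth–Arlen–Pirton–Ulver costing 27
Best Ulver to Orton: Ulver–Orton costing 16
Total via Ulver: 27 + 16 = 43 min.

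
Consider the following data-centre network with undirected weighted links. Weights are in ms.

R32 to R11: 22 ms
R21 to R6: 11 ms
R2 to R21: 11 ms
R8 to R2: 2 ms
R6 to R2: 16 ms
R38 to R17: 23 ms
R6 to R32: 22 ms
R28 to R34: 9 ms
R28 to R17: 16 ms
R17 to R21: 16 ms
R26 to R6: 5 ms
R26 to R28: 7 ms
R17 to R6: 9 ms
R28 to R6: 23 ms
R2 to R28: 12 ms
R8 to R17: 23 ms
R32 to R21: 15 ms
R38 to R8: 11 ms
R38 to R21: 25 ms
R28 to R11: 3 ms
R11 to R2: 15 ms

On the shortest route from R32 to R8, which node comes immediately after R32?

R21

Enumerating some paths:
R32 → R11 → R2 → R8: 22+15+2 = 39
R32 → R6 → R2 → R8: 22+16+2 = 40
R32 → R21 → R2 → R8: 15+11+2 = 28
R32 → R11 → R28 → R2 → R8: 22+3+12+2 = 39
The minimum is 28 ms via R32 → R21 → R2 → R8.
So from R32 the first move is to R21.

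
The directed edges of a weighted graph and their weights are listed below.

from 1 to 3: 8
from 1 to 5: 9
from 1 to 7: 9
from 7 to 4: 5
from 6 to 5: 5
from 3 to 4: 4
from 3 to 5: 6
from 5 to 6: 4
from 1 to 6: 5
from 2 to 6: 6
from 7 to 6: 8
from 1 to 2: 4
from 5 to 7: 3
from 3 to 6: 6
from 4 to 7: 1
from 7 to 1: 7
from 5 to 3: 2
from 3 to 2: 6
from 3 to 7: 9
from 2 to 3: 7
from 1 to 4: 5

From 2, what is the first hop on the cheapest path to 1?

Enumerating some paths:
2–6–5–7–1: 6+5+3+7 = 21
2–3–5–7–1: 7+6+3+7 = 23
2–3–7–1: 7+9+7 = 23
2–3–4–7–1: 7+4+1+7 = 19
Cheapest is 2–3–4–7–1 at 19.
So from 2 the first move is to 3.

3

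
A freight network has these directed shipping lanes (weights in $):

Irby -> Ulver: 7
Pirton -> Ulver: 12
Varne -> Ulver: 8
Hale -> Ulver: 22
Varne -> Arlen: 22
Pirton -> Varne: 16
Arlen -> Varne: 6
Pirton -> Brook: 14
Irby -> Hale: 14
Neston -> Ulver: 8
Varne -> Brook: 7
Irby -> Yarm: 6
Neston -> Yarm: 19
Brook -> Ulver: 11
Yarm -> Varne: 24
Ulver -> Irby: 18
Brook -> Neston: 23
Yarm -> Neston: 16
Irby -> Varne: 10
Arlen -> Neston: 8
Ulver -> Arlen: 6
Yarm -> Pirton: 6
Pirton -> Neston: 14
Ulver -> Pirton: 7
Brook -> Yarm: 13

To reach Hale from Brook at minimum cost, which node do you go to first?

Ulver

Candidate routes:
Brook - Yarm - Pirton - Ulver - Irby - Hale: 13+6+12+18+14 = 63
Brook - Neston - Ulver - Irby - Hale: 23+8+18+14 = 63
Brook - Ulver - Irby - Hale: 11+18+14 = 43
The minimum is $43 via Brook - Ulver - Irby - Hale.
So from Brook the first move is to Ulver.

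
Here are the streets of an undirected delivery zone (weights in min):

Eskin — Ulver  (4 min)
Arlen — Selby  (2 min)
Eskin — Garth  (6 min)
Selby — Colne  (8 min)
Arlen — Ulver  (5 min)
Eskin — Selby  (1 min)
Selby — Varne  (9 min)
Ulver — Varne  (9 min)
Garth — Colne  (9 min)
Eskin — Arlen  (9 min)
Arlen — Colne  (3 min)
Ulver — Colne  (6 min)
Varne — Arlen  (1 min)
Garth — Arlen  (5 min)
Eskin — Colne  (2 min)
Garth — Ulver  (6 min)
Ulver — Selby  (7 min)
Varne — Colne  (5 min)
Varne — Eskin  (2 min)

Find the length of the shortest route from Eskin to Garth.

6 min

Running Dijkstra from Eskin:
Eskin: 0
Selby: 1  (via Eskin)
Varne: 2  (via Eskin)
Colne: 2  (via Eskin)
Arlen: 3  (via Selby)
Ulver: 4  (via Eskin)
Garth: 6  (via Eskin)
Shortest route: Eskin → Garth = 6 min.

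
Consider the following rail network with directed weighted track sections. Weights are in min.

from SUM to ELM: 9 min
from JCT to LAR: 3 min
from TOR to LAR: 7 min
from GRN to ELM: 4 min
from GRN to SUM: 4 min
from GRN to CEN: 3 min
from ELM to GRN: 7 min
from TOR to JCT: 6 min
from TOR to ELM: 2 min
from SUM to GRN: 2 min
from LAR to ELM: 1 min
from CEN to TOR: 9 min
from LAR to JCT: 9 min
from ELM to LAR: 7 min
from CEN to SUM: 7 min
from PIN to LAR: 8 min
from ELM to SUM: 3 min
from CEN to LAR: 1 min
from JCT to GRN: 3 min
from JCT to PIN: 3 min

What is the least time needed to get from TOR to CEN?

10 min

Compare a few routes:
TOR → JCT → GRN → CEN: 6+3+3 = 12
TOR → ELM → SUM → GRN → CEN: 2+3+2+3 = 10
Cheapest is TOR → ELM → SUM → GRN → CEN at 10 min.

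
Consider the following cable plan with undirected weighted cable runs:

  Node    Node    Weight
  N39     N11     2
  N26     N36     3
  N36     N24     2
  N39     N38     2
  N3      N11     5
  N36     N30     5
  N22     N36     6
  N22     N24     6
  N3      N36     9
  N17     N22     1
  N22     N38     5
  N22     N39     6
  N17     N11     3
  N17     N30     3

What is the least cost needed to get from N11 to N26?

Enumerating some paths:
N11 → N17 → N22 → N36 → N26: 3+1+6+3 = 13
N11 → N17 → N22 → N24 → N36 → N26: 3+1+6+2+3 = 15
N11 → N17 → N30 → N36 → N26: 3+3+5+3 = 14
N11 → N3 → N36 → N26: 5+9+3 = 17
Cheapest is N11 → N17 → N22 → N36 → N26 at 13.

13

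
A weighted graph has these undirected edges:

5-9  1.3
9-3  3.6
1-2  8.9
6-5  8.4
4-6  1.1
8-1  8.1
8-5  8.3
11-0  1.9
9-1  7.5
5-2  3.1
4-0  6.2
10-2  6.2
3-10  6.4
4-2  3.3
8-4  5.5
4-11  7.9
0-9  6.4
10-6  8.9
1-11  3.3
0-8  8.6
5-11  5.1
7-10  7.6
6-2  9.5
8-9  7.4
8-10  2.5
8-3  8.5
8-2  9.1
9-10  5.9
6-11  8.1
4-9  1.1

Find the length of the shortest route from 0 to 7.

18.7

Candidate routes:
0 - 9 - 10 - 7: 6.4+5.9+7.6 = 19.9
0 - 8 - 10 - 7: 8.6+2.5+7.6 = 18.7
Cheapest is 0 - 8 - 10 - 7 at 18.7.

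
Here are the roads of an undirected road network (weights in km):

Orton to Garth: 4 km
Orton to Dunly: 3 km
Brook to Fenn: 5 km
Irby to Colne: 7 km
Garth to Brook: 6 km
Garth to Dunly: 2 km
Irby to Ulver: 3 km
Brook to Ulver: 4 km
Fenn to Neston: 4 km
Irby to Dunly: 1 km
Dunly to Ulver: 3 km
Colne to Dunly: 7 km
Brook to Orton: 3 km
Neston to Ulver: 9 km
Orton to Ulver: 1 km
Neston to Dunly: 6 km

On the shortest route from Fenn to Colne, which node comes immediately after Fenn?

Neston

Compare a few routes:
Fenn - Neston - Dunly - Irby - Colne: 4+6+1+7 = 18
Fenn - Neston - Dunly - Colne: 4+6+7 = 17
Cheapest is Fenn - Neston - Dunly - Colne at 17 km.
So from Fenn the first move is to Neston.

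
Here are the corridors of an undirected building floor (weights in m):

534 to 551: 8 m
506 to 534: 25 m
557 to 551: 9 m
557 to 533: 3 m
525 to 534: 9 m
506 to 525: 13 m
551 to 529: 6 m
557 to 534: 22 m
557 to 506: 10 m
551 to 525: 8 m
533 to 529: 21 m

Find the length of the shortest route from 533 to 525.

20 m

Enumerating some paths:
533 - 557 - 506 - 525: 3+10+13 = 26
533 - 557 - 551 - 525: 3+9+8 = 20
The minimum is 20 m via 533 - 557 - 551 - 525.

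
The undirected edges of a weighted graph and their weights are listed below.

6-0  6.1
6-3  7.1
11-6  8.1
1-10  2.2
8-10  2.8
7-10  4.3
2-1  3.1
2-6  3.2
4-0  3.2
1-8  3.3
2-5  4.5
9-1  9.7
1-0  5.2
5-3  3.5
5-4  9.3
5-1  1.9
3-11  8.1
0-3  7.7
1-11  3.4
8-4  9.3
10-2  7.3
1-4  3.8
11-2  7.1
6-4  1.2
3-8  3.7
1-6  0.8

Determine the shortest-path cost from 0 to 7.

Candidate routes:
0 - 1 - 8 - 10 - 7: 5.2+3.3+2.8+4.3 = 15.6
0 - 4 - 1 - 10 - 7: 3.2+3.8+2.2+4.3 = 13.5
0 - 6 - 1 - 10 - 7: 6.1+0.8+2.2+4.3 = 13.4
0 - 1 - 10 - 7: 5.2+2.2+4.3 = 11.7
Cheapest is 0 - 1 - 10 - 7 at 11.7.

11.7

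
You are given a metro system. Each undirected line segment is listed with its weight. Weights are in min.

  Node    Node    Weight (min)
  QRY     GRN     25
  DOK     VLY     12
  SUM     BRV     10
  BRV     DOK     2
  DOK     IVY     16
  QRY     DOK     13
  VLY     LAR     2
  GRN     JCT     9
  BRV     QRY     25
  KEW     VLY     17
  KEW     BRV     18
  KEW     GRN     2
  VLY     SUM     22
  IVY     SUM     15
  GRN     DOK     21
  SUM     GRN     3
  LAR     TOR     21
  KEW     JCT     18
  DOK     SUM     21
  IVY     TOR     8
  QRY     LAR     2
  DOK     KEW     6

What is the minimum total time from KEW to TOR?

Enumerating some paths:
KEW–GRN–SUM–IVY–TOR: 2+3+15+8 = 28
KEW–GRN–SUM–BRV–DOK–IVY–TOR: 2+3+10+2+16+8 = 41
KEW–DOK–IVY–TOR: 6+16+8 = 30
KEW–VLY–LAR–TOR: 17+2+21 = 40
Cheapest is KEW–GRN–SUM–IVY–TOR at 28 min.

28 min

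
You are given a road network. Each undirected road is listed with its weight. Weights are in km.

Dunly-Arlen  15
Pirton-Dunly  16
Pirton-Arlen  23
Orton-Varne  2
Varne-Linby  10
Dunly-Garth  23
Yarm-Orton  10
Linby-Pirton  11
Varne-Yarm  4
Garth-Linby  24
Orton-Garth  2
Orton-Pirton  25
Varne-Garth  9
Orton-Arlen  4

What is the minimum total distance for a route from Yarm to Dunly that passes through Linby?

Shortest Yarm→Linby: Yarm–Varne–Linby = 14
Shortest Linby→Dunly: Linby–Pirton–Dunly = 27
Total via Linby: 14 + 27 = 41 km.

41 km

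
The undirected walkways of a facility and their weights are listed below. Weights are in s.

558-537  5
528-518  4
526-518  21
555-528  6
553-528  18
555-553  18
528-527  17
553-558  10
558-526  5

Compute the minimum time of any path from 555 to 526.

Candidate routes:
555 - 528 - 553 - 558 - 526: 6+18+10+5 = 39
555 - 528 - 518 - 526: 6+4+21 = 31
555 - 553 - 558 - 526: 18+10+5 = 33
Cheapest is 555 - 528 - 518 - 526 at 31 s.

31 s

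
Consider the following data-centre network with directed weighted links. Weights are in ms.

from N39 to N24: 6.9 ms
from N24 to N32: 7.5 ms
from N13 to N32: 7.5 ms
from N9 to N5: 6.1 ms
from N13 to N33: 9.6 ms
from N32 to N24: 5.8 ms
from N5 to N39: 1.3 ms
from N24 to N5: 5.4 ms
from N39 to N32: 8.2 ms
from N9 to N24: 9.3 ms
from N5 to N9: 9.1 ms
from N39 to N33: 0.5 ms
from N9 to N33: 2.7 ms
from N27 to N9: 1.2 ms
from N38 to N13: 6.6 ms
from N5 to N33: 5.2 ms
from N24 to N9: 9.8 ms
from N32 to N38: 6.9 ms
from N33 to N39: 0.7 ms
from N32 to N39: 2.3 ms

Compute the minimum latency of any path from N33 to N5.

13 ms

Compare a few routes:
N33 → N39 → N24 → N5: 0.7+6.9+5.4 = 13
N33 → N39 → N32 → N24 → N9 → N5: 0.7+8.2+5.8+9.8+6.1 = 30.6
N33 → N39 → N24 → N9 → N5: 0.7+6.9+9.8+6.1 = 23.5
N33 → N39 → N32 → N24 → N5: 0.7+8.2+5.8+5.4 = 20.1
The minimum is 13 ms via N33 → N39 → N24 → N5.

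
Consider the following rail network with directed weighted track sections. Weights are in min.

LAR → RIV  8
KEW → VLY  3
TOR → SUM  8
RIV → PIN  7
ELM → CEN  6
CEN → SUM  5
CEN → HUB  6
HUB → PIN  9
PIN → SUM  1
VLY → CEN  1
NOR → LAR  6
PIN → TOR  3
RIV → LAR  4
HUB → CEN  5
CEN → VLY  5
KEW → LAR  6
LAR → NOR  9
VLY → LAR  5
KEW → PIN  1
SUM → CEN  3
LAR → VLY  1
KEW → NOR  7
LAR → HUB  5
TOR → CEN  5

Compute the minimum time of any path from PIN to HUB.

Running Dijkstra from PIN:
PIN: 0
SUM: 1  (via PIN)
TOR: 3  (via PIN)
CEN: 4  (via SUM)
VLY: 9  (via CEN)
HUB: 10  (via CEN)
Shortest route: PIN–SUM–CEN–HUB = 10 min.

10 min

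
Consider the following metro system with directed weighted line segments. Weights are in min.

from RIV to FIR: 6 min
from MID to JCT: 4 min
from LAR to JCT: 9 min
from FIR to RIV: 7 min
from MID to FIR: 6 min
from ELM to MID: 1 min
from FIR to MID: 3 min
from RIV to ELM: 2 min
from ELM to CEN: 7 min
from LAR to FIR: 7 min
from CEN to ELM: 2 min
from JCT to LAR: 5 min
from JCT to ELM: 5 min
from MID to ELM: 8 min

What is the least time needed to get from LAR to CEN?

Compare a few routes:
LAR–FIR–RIV–ELM–CEN: 7+7+2+7 = 23
LAR–JCT–ELM–CEN: 9+5+7 = 21
The minimum is 21 min via LAR–JCT–ELM–CEN.

21 min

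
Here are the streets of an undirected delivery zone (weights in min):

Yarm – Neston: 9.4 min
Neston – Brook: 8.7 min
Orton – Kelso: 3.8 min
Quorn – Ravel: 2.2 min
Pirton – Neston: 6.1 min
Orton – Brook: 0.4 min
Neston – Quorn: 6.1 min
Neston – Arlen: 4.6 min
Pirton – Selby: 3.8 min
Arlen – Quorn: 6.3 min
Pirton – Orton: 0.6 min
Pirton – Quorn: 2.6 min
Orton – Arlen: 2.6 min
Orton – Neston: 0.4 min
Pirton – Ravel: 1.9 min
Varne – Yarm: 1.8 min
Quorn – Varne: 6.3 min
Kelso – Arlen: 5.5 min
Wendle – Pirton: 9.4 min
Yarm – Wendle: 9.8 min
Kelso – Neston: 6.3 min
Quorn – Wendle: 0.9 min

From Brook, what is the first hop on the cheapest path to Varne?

Orton

Compare a few routes:
Brook–Orton–Pirton–Quorn–Varne: 0.4+0.6+2.6+6.3 = 9.9
Brook–Orton–Pirton–Ravel–Quorn–Varne: 0.4+0.6+1.9+2.2+6.3 = 11.4
Cheapest is Brook–Orton–Pirton–Quorn–Varne at 9.9 min.
So from Brook the first move is to Orton.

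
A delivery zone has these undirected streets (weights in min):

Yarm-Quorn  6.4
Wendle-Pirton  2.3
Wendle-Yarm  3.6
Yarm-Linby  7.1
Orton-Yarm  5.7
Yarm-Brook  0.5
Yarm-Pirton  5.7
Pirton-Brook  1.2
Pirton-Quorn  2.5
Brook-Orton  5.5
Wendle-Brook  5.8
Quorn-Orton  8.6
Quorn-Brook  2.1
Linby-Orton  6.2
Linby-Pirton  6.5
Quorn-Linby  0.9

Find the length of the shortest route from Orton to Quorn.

7.1 min

Running Dijkstra from Orton:
Orton: 0
Brook: 5.5  (via Orton)
Yarm: 5.7  (via Orton)
Linby: 6.2  (via Orton)
Pirton: 6.7  (via Brook)
Quorn: 7.1  (via Linby)
Shortest route: Orton–Linby–Quorn = 7.1 min.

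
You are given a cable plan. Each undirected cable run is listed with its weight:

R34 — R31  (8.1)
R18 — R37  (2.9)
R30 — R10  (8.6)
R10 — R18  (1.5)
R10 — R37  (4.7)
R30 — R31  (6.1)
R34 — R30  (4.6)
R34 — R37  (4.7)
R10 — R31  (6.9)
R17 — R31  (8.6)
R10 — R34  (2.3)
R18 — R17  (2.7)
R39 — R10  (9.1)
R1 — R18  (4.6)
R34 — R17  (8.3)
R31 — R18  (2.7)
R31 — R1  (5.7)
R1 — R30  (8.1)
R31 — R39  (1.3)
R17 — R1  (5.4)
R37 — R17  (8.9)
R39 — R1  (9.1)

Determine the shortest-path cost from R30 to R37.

9.3

Compare a few routes:
R30 - R34 - R10 - R18 - R37: 4.6+2.3+1.5+2.9 = 11.3
R30 - R34 - R37: 4.6+4.7 = 9.3
The minimum is 9.3 via R30 - R34 - R37.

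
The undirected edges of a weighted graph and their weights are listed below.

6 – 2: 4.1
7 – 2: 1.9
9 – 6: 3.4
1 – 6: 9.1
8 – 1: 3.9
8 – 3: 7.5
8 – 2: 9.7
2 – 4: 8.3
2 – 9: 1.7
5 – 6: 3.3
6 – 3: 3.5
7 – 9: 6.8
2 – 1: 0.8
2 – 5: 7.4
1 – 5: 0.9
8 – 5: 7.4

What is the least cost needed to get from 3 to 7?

9.5

Compare a few routes:
3 - 6 - 9 - 2 - 7: 3.5+3.4+1.7+1.9 = 10.5
3 - 6 - 9 - 7: 3.5+3.4+6.8 = 13.7
3 - 6 - 5 - 1 - 2 - 7: 3.5+3.3+0.9+0.8+1.9 = 10.4
3 - 6 - 2 - 7: 3.5+4.1+1.9 = 9.5
The minimum is 9.5 via 3 - 6 - 2 - 7.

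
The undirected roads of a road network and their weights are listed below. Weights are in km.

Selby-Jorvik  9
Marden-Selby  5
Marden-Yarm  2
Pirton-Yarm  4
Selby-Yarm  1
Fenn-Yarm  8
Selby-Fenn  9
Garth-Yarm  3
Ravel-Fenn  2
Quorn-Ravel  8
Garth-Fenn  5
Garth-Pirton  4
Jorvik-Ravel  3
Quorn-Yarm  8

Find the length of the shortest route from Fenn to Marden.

10 km

Candidate routes:
Fenn–Yarm–Selby–Marden: 8+1+5 = 14
Fenn–Yarm–Marden: 8+2 = 10
Fenn–Selby–Yarm–Marden: 9+1+2 = 12
Cheapest is Fenn–Yarm–Marden at 10 km.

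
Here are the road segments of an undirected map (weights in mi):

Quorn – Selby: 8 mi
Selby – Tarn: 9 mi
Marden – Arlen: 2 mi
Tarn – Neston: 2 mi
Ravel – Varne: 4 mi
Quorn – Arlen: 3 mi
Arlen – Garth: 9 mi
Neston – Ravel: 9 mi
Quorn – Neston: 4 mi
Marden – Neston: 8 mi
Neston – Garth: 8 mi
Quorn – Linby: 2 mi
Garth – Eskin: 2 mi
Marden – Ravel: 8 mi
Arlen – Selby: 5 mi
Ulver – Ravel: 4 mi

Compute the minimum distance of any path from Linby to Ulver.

19 mi

Shortest distances from Linby:
Linby: 0
Quorn: 2  (via Linby)
Arlen: 5  (via Quorn)
Neston: 6  (via Quorn)
Marden: 7  (via Arlen)
Tarn: 8  (via Neston)
Selby: 10  (via Quorn)
Garth: 14  (via Arlen)
Ravel: 15  (via Neston)
Eskin: 16  (via Garth)
Ulver: 19  (via Ravel)
Shortest route: Linby → Quorn → Neston → Ravel → Ulver = 19 mi.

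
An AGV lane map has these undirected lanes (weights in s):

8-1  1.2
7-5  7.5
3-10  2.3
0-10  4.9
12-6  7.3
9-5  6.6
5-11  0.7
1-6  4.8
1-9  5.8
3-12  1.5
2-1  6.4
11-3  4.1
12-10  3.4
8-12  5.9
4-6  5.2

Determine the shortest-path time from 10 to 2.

16.9 s

Settle nodes by increasing distance from 10:
10: 0
3: 2.3  (via 10)
12: 3.4  (via 10)
0: 4.9  (via 10)
11: 6.4  (via 3)
5: 7.1  (via 11)
8: 9.3  (via 12)
1: 10.5  (via 8)
6: 10.7  (via 12)
9: 13.7  (via 5)
7: 14.6  (via 5)
4: 15.9  (via 6)
2: 16.9  (via 1)
Shortest route: 10 → 12 → 8 → 1 → 2 = 16.9 s.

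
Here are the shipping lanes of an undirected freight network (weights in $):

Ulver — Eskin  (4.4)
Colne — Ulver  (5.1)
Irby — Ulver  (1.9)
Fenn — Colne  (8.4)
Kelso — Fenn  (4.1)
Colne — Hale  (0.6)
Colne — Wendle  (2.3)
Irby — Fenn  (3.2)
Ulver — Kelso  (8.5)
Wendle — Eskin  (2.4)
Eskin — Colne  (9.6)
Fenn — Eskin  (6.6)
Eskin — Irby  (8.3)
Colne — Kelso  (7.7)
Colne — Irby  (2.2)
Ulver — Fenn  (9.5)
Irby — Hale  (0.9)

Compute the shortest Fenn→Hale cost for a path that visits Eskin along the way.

$11.9

Shortest Fenn→Eskin: Fenn–Eskin = 6.6
Best Eskin to Hale: Eskin–Wendle–Colne–Hale costing 5.3
Total via Eskin: 6.6 + 5.3 = $11.9.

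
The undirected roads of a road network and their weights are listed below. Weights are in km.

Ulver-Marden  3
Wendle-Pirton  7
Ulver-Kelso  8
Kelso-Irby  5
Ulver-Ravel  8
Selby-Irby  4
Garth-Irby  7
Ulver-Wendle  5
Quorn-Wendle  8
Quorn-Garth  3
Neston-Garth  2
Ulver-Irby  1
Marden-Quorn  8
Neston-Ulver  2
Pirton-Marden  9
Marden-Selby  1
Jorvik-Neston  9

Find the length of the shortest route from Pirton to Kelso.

18 km

Compare a few routes:
Pirton–Wendle–Ulver–Irby–Kelso: 7+5+1+5 = 18
Pirton–Wendle–Ulver–Kelso: 7+5+8 = 20
Pirton–Marden–Selby–Irby–Kelso: 9+1+4+5 = 19
Cheapest is Pirton–Wendle–Ulver–Irby–Kelso at 18 km.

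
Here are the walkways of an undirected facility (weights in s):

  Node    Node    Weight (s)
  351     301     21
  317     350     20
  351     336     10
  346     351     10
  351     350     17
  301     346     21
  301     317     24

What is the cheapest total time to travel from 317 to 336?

Shortest distances from 317:
317: 0
350: 20  (via 317)
301: 24  (via 317)
351: 37  (via 350)
346: 45  (via 301)
336: 47  (via 351)
Shortest route: 317 → 350 → 351 → 336 = 47 s.

47 s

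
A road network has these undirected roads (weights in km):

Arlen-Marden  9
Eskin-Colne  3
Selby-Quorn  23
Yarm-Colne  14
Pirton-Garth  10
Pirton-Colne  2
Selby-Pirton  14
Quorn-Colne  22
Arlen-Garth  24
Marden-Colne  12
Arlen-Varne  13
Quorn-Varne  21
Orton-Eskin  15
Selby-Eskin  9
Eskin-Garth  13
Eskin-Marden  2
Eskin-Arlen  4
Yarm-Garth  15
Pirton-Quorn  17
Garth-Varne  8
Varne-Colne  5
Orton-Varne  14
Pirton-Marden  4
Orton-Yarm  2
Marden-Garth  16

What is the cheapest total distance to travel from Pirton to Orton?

18 km

Candidate routes:
Pirton → Colne → Yarm → Orton: 2+14+2 = 18
Pirton → Colne → Eskin → Orton: 2+3+15 = 20
The minimum is 18 km via Pirton → Colne → Yarm → Orton.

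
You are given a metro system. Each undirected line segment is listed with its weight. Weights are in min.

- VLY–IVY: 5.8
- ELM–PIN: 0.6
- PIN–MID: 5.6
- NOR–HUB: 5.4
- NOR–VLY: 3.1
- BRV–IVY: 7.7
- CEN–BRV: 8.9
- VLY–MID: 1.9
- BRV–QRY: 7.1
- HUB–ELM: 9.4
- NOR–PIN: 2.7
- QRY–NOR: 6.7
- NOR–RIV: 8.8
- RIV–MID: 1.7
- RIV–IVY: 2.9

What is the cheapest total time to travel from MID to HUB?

10.4 min

Shortest distances from MID:
MID: 0
RIV: 1.7  (via MID)
VLY: 1.9  (via MID)
IVY: 4.6  (via RIV)
NOR: 5  (via VLY)
PIN: 5.6  (via MID)
ELM: 6.2  (via PIN)
HUB: 10.4  (via NOR)
Shortest route: MID → VLY → NOR → HUB = 10.4 min.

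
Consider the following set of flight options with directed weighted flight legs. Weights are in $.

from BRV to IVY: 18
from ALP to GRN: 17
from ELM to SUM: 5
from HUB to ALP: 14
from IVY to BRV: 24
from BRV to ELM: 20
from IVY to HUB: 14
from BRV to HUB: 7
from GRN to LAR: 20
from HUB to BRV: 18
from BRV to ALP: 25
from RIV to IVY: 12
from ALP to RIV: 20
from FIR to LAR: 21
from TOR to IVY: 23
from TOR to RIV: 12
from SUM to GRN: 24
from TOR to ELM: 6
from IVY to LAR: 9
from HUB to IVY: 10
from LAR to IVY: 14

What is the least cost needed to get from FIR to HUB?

$49

Candidate routes:
FIR → LAR → IVY → BRV → HUB: 21+14+24+7 = 66
FIR → LAR → IVY → HUB: 21+14+14 = 49
Cheapest is FIR → LAR → IVY → HUB at $49.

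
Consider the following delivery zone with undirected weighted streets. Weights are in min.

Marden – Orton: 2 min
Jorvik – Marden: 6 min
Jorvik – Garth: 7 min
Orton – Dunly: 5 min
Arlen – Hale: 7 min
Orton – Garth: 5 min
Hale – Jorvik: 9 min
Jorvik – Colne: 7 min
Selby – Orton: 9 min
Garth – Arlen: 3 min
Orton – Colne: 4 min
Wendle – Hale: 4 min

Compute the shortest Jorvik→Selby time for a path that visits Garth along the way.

Best Jorvik to Garth: Jorvik–Garth costing 7
Shortest Garth→Selby: Garth–Orton–Selby = 14
Total via Garth: 7 + 14 = 21 min.

21 min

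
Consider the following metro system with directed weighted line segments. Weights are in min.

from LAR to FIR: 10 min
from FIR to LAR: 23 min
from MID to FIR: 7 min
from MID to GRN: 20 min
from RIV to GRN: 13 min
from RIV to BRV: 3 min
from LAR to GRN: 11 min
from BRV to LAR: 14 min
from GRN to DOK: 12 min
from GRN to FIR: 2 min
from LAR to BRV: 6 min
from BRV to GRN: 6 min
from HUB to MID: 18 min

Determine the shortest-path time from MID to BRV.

Settle nodes by increasing distance from MID:
MID: 0
FIR: 7  (via MID)
GRN: 20  (via MID)
LAR: 30  (via FIR)
DOK: 32  (via GRN)
BRV: 36  (via LAR)
Shortest route: MID → FIR → LAR → BRV = 36 min.

36 min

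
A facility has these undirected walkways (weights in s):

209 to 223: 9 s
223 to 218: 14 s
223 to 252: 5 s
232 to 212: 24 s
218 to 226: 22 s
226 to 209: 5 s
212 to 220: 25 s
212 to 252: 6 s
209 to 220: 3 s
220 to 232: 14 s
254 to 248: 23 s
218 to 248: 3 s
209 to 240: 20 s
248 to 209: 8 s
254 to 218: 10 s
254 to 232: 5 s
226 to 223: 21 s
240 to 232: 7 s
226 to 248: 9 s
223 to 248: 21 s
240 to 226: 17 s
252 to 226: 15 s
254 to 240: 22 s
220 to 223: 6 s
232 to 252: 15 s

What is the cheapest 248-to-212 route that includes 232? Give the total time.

Shortest 248→232: 248–218–254–232 = 18
Shortest 232→212: 232–252–212 = 21
Total via 232: 18 + 21 = 39 s.

39 s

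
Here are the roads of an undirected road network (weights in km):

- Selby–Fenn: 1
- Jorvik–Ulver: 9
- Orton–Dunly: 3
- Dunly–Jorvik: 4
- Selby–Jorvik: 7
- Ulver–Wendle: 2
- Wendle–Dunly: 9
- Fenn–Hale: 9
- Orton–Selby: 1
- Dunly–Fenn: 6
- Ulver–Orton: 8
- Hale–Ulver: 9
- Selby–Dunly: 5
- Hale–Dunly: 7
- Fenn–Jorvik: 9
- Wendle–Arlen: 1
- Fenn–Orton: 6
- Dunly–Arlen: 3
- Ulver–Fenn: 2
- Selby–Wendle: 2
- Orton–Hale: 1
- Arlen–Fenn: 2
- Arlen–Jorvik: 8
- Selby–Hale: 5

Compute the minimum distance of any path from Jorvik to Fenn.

Compare a few routes:
Jorvik - Selby - Fenn: 7+1 = 8
Jorvik - Dunly - Arlen - Fenn: 4+3+2 = 9
Jorvik - Dunly - Orton - Selby - Fenn: 4+3+1+1 = 9
The minimum is 8 km via Jorvik - Selby - Fenn.

8 km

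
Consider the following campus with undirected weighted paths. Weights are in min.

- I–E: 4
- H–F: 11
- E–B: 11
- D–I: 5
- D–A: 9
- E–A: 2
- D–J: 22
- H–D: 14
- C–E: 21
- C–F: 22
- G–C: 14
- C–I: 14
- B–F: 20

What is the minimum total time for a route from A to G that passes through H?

70 min

Shortest A→H: A–D–H = 23
Best H to G: H–F–C–G costing 47
Total via H: 23 + 47 = 70 min.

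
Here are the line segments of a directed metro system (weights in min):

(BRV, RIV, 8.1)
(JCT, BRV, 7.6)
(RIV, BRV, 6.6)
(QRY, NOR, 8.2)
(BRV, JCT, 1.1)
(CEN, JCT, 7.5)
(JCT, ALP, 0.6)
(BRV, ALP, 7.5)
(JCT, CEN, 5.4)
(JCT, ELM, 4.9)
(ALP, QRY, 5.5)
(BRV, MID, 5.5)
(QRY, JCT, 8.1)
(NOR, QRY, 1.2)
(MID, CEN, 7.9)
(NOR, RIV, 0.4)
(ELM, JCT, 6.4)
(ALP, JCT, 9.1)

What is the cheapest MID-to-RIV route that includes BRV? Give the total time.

31.1 min

Shortest MID→BRV: MID–CEN–JCT–BRV = 23
Best BRV to RIV: BRV–RIV costing 8.1
Total via BRV: 23 + 8.1 = 31.1 min.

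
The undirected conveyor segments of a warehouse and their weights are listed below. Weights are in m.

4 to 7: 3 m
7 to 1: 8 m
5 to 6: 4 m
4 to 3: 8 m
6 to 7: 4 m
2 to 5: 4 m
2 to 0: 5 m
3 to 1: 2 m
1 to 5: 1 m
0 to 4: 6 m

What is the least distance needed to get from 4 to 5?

11 m

Settle nodes by increasing distance from 4:
4: 0
7: 3  (via 4)
0: 6  (via 4)
6: 7  (via 7)
3: 8  (via 4)
1: 10  (via 3)
2: 11  (via 0)
5: 11  (via 6)
Shortest route: 4–7–6–5 = 11 m.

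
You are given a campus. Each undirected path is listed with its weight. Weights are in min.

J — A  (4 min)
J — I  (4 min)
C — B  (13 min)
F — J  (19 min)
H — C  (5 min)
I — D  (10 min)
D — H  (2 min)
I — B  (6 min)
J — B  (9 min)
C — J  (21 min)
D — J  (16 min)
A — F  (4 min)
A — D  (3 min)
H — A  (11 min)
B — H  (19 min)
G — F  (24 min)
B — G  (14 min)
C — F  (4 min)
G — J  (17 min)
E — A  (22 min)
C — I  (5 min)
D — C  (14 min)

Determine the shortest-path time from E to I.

Running Dijkstra from E:
E: 0
A: 22  (via E)
D: 25  (via A)
F: 26  (via A)
J: 26  (via A)
H: 27  (via D)
C: 30  (via F)
I: 30  (via J)
Shortest route: E–A–J–I = 30 min.

30 min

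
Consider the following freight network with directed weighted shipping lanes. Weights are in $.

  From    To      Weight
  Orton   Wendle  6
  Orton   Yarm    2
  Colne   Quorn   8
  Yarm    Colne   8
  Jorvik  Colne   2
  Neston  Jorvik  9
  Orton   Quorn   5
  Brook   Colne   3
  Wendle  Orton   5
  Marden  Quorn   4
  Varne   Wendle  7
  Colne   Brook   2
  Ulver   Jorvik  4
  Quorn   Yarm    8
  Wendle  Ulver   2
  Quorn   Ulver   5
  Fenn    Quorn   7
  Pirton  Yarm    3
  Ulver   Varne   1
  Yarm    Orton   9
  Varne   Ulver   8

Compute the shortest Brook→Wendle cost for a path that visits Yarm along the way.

Shortest Brook→Yarm: Brook → Colne → Quorn → Yarm = 19
Best Yarm to Wendle: Yarm → Orton → Wendle costing 15
Total via Yarm: 19 + 15 = $34.

$34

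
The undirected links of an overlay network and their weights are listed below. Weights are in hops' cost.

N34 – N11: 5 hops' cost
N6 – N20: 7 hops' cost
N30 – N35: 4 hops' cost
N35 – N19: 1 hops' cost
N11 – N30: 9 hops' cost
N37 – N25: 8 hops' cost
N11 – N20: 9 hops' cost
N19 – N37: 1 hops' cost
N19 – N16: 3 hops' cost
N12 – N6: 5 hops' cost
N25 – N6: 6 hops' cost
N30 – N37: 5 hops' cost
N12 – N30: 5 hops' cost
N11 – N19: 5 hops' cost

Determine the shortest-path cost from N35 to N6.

14 hops' cost

Candidate routes:
N35 - N30 - N12 - N6: 4+5+5 = 14
N35 - N19 - N37 - N25 - N6: 1+1+8+6 = 16
Cheapest is N35 - N30 - N12 - N6 at 14 hops' cost.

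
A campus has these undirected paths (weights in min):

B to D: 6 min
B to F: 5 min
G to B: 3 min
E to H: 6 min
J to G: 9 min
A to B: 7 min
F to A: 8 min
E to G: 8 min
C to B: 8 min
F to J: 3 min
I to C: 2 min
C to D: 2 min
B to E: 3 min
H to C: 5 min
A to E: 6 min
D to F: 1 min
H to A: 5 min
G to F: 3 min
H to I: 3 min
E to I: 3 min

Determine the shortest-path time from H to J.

11 min

Running Dijkstra from H:
H: 0
I: 3  (via H)
A: 5  (via H)
C: 5  (via H)
E: 6  (via H)
D: 7  (via C)
F: 8  (via D)
B: 9  (via E)
G: 11  (via F)
J: 11  (via F)
Shortest route: H → C → D → F → J = 11 min.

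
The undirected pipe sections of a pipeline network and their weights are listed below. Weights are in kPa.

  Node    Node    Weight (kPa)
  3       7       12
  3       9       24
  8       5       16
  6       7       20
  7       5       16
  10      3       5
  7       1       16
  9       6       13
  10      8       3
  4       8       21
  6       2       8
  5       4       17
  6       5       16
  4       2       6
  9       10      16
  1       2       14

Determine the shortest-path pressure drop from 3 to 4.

29 kPa

Settle nodes by increasing distance from 3:
3: 0
10: 5  (via 3)
8: 8  (via 10)
7: 12  (via 3)
9: 21  (via 10)
5: 24  (via 8)
1: 28  (via 7)
4: 29  (via 8)
Shortest route: 3 → 10 → 8 → 4 = 29 kPa.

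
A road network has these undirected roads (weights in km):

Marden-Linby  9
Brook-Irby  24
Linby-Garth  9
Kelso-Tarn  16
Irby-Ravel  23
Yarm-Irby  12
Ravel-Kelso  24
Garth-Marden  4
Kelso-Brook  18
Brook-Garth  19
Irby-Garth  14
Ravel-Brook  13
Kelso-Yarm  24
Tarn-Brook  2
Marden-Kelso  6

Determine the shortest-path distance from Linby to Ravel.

Compare a few routes:
Linby - Marden - Kelso - Ravel: 9+6+24 = 39
Linby - Garth - Brook - Ravel: 9+19+13 = 41
The minimum is 39 km via Linby - Marden - Kelso - Ravel.

39 km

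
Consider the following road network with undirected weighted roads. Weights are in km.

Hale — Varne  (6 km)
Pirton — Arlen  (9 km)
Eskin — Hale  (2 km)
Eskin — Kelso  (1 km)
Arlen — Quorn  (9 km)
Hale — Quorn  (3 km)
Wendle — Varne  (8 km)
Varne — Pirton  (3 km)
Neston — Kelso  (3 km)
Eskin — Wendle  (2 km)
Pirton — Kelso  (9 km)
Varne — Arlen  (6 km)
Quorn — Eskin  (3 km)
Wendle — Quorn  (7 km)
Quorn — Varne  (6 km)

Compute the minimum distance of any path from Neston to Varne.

Enumerating some paths:
Neston - Kelso - Eskin - Quorn - Varne: 3+1+3+6 = 13
Neston - Kelso - Eskin - Hale - Varne: 3+1+2+6 = 12
Cheapest is Neston - Kelso - Eskin - Hale - Varne at 12 km.

12 km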